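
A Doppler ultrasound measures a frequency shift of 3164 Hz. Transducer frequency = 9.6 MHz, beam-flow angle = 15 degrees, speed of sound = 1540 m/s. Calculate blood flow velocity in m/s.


v = fd * c / (2 * f0 * cos(theta))
v = 3164 * 1540 / (2 * 9.6000e+06 * cos(15))
v = 0.2627 m/s


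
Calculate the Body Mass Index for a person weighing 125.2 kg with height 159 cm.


BMI = weight / height^2
height = 159 cm = 1.59 m
BMI = 125.2 / 1.59^2
BMI = 49.52 kg/m^2


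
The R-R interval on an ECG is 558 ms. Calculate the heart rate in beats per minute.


HR = 60 / RR_interval(s)
RR = 558 ms = 0.558 s
HR = 60 / 0.558 = 107.5 bpm


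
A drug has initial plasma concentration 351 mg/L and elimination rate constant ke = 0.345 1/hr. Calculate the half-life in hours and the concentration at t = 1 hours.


t_half = ln(2) / ke = 0.693147 / 0.345 = 2.009 hr
C(t) = C0 * exp(-ke*t) = 351 * exp(-0.345*1)
C(1) = 248.6 mg/L


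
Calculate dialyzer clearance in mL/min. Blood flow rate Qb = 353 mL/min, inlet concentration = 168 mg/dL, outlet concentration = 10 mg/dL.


K = Qb * (Cb_in - Cb_out) / Cb_in
K = 353 * (168 - 10) / 168
K = 332 mL/min


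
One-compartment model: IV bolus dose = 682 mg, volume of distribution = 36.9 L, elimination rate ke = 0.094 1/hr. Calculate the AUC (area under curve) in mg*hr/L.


C0 = Dose/Vd = 682/36.9 = 18.4824 mg/L
AUC = C0/ke = 18.4824/0.094
AUC = 196.6 mg*hr/L


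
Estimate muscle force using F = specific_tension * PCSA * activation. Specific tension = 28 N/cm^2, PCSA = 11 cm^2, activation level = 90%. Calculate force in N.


F = sigma * PCSA * activation
F = 28 * 11 * 0.9
F = 277.2 N


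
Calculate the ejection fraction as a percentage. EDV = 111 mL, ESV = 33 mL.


SV = EDV - ESV = 111 - 33 = 78 mL
EF = SV/EDV * 100 = 78/111 * 100
EF = 70.27%


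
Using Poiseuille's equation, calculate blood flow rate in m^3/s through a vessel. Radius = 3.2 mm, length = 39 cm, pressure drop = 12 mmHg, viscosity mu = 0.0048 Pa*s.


Q = pi*r^4*dP / (8*mu*L)
r = 0.0032 m, L = 0.39 m
dP = 12 mmHg = 1599.864 Pa
Q = 3.5191e-05 m^3/s


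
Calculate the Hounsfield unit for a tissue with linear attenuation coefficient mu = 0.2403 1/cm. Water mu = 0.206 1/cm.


HU = ((mu_tissue - mu_water) / mu_water) * 1000
HU = ((0.2403 - 0.206) / 0.206) * 1000
HU = 166.5


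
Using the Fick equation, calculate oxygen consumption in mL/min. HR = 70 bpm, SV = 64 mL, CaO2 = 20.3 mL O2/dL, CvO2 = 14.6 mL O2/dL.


CO = HR*SV = 70*64/1000 = 4.48 L/min
a-v O2 diff = 20.3 - 14.6 = 5.7 mL/dL
VO2 = CO * (CaO2-CvO2) * 10 dL/L
VO2 = 4.48 * 5.7 * 10
VO2 = 255.4 mL/min


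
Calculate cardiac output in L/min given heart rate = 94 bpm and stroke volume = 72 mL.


CO = HR * SV
CO = 94 * 72 / 1000
CO = 6.768 L/min


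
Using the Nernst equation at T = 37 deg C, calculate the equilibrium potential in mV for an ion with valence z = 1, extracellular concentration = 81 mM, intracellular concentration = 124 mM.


E = (RT/(zF)) * ln(C_out/C_in)
T = 37 + 273.15 = 310.15 K
E = (8.314 * 310.15 / (1 * 96485)) * ln(81/124)
E = -11.38 mV


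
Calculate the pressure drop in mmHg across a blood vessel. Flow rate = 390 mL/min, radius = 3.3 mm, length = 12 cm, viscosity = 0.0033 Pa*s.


dP = 8*mu*L*Q / (pi*r^4)
Q = 390 mL/min = 6.5e-06 m^3/s
dP = 55.2704 Pa = 55.2704 / 133.322 mmHg = 0.4146 mmHg


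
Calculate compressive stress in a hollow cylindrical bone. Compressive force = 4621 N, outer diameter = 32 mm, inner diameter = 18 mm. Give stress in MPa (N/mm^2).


A = pi*(r_o^2 - r_i^2)
r_o = 16 mm, r_i = 9 mm
A = 549.779 mm^2
sigma = F/A = 4621 / 549.779
sigma = 8.405 MPa


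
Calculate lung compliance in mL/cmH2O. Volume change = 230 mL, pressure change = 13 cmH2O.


C = dV / dP
C = 230 / 13
C = 17.69 mL/cmH2O


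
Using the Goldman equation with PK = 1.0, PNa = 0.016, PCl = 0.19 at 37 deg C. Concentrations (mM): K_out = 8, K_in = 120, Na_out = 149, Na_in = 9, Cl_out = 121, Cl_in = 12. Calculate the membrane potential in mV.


Vm = (RT/F)*ln((PK*Ko + PNa*Nao + PCl*Cli)/(PK*Ki + PNa*Nai + PCl*Clo))
Numer = 12.664, Denom = 143.134
Vm = -64.81 mV


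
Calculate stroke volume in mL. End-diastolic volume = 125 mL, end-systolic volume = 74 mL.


SV = EDV - ESV
SV = 125 - 74
SV = 51 mL


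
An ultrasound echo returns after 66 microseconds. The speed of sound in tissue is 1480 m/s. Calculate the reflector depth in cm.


depth = c * t / 2
t = 66 us = 6.6000e-05 s
depth = 1480 * 6.6000e-05 / 2
depth = 0.04884 m = 4.884 cm


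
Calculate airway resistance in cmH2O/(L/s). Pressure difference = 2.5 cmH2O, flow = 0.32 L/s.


R = dP / flow
R = 2.5 / 0.32
R = 7.812 cmH2O/(L/s)


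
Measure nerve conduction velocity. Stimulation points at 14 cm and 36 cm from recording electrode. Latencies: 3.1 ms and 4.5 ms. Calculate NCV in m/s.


Distance = (36 - 14) / 100 = 0.22 m
dt = (4.5 - 3.1) / 1000 = 0.0014 s
NCV = dist / dt = 157.1 m/s


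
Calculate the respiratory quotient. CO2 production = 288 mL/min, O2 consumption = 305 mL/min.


RQ = VCO2 / VO2
RQ = 288 / 305
RQ = 0.9443


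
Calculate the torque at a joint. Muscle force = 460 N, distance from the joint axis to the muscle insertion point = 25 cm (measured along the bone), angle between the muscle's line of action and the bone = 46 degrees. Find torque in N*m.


Torque = F * d * sin(theta)   (moment arm = d*sin(theta))
d = 25 cm = 0.25 m
Torque = 460 * 0.25 * sin(46)
Torque = 82.72 N*m


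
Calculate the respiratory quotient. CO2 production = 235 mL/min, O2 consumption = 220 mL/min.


RQ = VCO2 / VO2
RQ = 235 / 220
RQ = 1.068


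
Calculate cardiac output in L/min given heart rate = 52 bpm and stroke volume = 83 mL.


CO = HR * SV
CO = 52 * 83 / 1000
CO = 4.316 L/min


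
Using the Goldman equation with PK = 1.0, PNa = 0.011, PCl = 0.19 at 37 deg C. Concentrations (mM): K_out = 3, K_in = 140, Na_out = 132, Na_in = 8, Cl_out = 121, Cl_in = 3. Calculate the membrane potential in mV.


Vm = (RT/F)*ln((PK*Ko + PNa*Nao + PCl*Cli)/(PK*Ki + PNa*Nai + PCl*Clo))
Numer = 5.022, Denom = 163.078
Vm = -93.01 mV


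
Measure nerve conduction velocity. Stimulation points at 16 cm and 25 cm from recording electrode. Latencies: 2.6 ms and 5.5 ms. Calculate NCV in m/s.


Distance = (25 - 16) / 100 = 0.09 m
dt = (5.5 - 2.6) / 1000 = 0.0029 s
NCV = dist / dt = 31.03 m/s


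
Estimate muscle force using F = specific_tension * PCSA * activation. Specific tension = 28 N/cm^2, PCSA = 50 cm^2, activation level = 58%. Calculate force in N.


F = sigma * PCSA * activation
F = 28 * 50 * 0.58
F = 812 N


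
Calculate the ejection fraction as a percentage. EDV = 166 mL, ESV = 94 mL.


SV = EDV - ESV = 166 - 94 = 72 mL
EF = SV/EDV * 100 = 72/166 * 100
EF = 43.37%


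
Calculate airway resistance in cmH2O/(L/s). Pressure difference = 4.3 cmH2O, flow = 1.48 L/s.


R = dP / flow
R = 4.3 / 1.48
R = 2.905 cmH2O/(L/s)


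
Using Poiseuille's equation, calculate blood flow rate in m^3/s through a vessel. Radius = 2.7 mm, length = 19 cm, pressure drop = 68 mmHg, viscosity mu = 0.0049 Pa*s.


Q = pi*r^4*dP / (8*mu*L)
r = 0.0027 m, L = 0.19 m
dP = 68 mmHg = 9065.896 Pa
Q = 2.0322e-04 m^3/s


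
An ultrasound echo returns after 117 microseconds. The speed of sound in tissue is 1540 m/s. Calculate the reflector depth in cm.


depth = c * t / 2
t = 117 us = 1.1700e-04 s
depth = 1540 * 1.1700e-04 / 2
depth = 0.09009 m = 9.009 cm


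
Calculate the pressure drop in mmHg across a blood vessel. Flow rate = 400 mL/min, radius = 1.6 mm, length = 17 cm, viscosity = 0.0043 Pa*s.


dP = 8*mu*L*Q / (pi*r^4)
Q = 400 mL/min = 6.66667e-06 m^3/s
dP = 1893.59 Pa = 1893.59 / 133.322 mmHg = 14.2 mmHg


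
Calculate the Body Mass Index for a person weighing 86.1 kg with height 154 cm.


BMI = weight / height^2
height = 154 cm = 1.54 m
BMI = 86.1 / 1.54^2
BMI = 36.3 kg/m^2


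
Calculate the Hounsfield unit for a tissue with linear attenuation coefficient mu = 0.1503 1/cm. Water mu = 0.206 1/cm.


HU = ((mu_tissue - mu_water) / mu_water) * 1000
HU = ((0.1503 - 0.206) / 0.206) * 1000
HU = -270.4


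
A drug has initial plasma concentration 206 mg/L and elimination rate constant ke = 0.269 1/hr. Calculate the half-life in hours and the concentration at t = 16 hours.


t_half = ln(2) / ke = 0.693147 / 0.269 = 2.577 hr
C(t) = C0 * exp(-ke*t) = 206 * exp(-0.269*16)
C(16) = 2.784 mg/L


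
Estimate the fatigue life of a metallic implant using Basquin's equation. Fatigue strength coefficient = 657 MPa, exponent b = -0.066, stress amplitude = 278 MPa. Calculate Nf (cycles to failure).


sigma_a = sigma_f' * (2Nf)^b
2Nf = (sigma_a/sigma_f')^(1/b)
2Nf = (278/657)^(1/-0.066)
2Nf = 456459.9
Nf = 2.282e+05


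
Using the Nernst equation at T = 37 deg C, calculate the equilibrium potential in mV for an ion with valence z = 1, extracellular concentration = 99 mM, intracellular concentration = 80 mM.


E = (RT/(zF)) * ln(C_out/C_in)
T = 37 + 273.15 = 310.15 K
E = (8.314 * 310.15 / (1 * 96485)) * ln(99/80)
E = 5.695 mV


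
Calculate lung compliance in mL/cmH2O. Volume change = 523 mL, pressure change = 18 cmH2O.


C = dV / dP
C = 523 / 18
C = 29.06 mL/cmH2O


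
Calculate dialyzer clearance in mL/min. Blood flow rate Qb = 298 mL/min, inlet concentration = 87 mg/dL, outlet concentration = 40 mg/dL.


K = Qb * (Cb_in - Cb_out) / Cb_in
K = 298 * (87 - 40) / 87
K = 161 mL/min


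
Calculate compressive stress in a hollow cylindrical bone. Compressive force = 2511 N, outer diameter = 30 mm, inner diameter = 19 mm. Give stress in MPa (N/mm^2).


A = pi*(r_o^2 - r_i^2)
r_o = 15 mm, r_i = 9.5 mm
A = 423.33 mm^2
sigma = F/A = 2511 / 423.33
sigma = 5.932 MPa


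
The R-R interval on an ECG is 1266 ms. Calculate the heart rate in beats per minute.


HR = 60 / RR_interval(s)
RR = 1266 ms = 1.266 s
HR = 60 / 1.266 = 47.39 bpm


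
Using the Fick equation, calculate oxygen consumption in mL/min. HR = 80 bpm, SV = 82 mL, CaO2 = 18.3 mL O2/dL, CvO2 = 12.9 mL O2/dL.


CO = HR*SV = 80*82/1000 = 6.56 L/min
a-v O2 diff = 18.3 - 12.9 = 5.4 mL/dL
VO2 = CO * (CaO2-CvO2) * 10 dL/L
VO2 = 6.56 * 5.4 * 10
VO2 = 354.2 mL/min


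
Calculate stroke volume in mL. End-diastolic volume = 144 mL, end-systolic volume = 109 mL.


SV = EDV - ESV
SV = 144 - 109
SV = 35 mL


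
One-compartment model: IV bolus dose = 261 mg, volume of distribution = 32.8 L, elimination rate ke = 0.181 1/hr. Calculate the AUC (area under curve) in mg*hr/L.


C0 = Dose/Vd = 261/32.8 = 7.95732 mg/L
AUC = C0/ke = 7.95732/0.181
AUC = 43.96 mg*hr/L


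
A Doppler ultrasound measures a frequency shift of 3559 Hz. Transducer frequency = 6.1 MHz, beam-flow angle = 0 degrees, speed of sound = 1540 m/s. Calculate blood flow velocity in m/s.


v = fd * c / (2 * f0 * cos(theta))
v = 3559 * 1540 / (2 * 6.1000e+06 * cos(0))
v = 0.4493 m/s


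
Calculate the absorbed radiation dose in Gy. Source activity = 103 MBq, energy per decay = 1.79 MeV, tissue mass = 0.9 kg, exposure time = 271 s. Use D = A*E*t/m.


A = 103 MBq = 1.0300e+08 Bq
E = 1.79 MeV = 2.86758e-13 J
D = A*E*t/m = 1.0300e+08*2.86758e-13*271/0.9
D = 0.008894 Gy


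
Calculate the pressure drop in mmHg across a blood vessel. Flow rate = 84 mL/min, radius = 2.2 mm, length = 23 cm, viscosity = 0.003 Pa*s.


dP = 8*mu*L*Q / (pi*r^4)
Q = 84 mL/min = 1.4e-06 m^3/s
dP = 105.009 Pa = 105.009 / 133.322 mmHg = 0.7876 mmHg


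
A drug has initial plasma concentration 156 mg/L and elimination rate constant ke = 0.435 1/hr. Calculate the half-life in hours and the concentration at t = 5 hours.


t_half = ln(2) / ke = 0.693147 / 0.435 = 1.593 hr
C(t) = C0 * exp(-ke*t) = 156 * exp(-0.435*5)
C(5) = 17.72 mg/L


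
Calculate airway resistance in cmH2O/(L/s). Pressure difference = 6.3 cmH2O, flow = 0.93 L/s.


R = dP / flow
R = 6.3 / 0.93
R = 6.774 cmH2O/(L/s)


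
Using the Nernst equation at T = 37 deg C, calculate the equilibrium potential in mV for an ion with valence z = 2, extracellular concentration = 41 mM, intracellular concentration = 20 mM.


E = (RT/(zF)) * ln(C_out/C_in)
T = 37 + 273.15 = 310.15 K
E = (8.314 * 310.15 / (2 * 96485)) * ln(41/20)
E = 9.592 mV


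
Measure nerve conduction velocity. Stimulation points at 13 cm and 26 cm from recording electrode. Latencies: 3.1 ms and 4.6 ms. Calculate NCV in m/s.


Distance = (26 - 13) / 100 = 0.13 m
dt = (4.6 - 3.1) / 1000 = 0.0015 s
NCV = dist / dt = 86.67 m/s


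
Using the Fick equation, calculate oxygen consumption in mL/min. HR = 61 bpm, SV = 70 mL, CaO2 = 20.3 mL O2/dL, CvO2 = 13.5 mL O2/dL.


CO = HR*SV = 61*70/1000 = 4.27 L/min
a-v O2 diff = 20.3 - 13.5 = 6.8 mL/dL
VO2 = CO * (CaO2-CvO2) * 10 dL/L
VO2 = 4.27 * 6.8 * 10
VO2 = 290.4 mL/min


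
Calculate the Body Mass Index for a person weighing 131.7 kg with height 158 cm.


BMI = weight / height^2
height = 158 cm = 1.58 m
BMI = 131.7 / 1.58^2
BMI = 52.76 kg/m^2


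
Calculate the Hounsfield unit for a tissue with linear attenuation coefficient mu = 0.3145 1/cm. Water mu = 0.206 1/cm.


HU = ((mu_tissue - mu_water) / mu_water) * 1000
HU = ((0.3145 - 0.206) / 0.206) * 1000
HU = 526.7


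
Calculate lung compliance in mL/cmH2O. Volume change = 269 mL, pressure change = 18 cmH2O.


C = dV / dP
C = 269 / 18
C = 14.94 mL/cmH2O


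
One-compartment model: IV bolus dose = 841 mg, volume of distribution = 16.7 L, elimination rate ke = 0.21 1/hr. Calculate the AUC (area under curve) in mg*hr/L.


C0 = Dose/Vd = 841/16.7 = 50.3593 mg/L
AUC = C0/ke = 50.3593/0.21
AUC = 239.8 mg*hr/L


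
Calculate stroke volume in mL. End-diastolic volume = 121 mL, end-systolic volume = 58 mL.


SV = EDV - ESV
SV = 121 - 58
SV = 63 mL


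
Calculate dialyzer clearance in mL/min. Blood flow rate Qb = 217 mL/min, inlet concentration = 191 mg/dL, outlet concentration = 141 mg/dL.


K = Qb * (Cb_in - Cb_out) / Cb_in
K = 217 * (191 - 141) / 191
K = 56.81 mL/min


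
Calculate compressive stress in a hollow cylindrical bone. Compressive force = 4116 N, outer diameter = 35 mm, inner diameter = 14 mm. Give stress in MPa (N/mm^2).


A = pi*(r_o^2 - r_i^2)
r_o = 17.5 mm, r_i = 7 mm
A = 808.175 mm^2
sigma = F/A = 4116 / 808.175
sigma = 5.093 MPa


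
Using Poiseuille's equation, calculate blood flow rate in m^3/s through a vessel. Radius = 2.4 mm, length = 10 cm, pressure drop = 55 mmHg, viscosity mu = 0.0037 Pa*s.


Q = pi*r^4*dP / (8*mu*L)
r = 0.0024 m, L = 0.1 m
dP = 55 mmHg = 7332.71 Pa
Q = 2.5821e-04 m^3/s


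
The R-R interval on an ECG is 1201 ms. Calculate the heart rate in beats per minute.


HR = 60 / RR_interval(s)
RR = 1201 ms = 1.201 s
HR = 60 / 1.201 = 49.96 bpm


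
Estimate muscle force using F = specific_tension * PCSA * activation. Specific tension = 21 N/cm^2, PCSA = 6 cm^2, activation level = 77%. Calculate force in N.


F = sigma * PCSA * activation
F = 21 * 6 * 0.77
F = 97.02 N


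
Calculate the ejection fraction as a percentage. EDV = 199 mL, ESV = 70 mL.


SV = EDV - ESV = 199 - 70 = 129 mL
EF = SV/EDV * 100 = 129/199 * 100
EF = 64.82%


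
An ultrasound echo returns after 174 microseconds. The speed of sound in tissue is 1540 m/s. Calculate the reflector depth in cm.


depth = c * t / 2
t = 174 us = 1.7400e-04 s
depth = 1540 * 1.7400e-04 / 2
depth = 0.13398 m = 13.398 cm


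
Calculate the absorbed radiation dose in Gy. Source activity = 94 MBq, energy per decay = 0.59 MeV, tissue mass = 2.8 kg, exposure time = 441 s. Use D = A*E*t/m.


A = 94 MBq = 9.4000e+07 Bq
E = 0.59 MeV = 9.4518e-14 J
D = A*E*t/m = 9.4000e+07*9.4518e-14*441/2.8
D = 0.001399 Gy


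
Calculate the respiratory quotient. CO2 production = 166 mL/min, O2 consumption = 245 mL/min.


RQ = VCO2 / VO2
RQ = 166 / 245
RQ = 0.6776


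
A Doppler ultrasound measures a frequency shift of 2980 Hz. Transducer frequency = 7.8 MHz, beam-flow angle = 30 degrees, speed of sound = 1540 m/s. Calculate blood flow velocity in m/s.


v = fd * c / (2 * f0 * cos(theta))
v = 2980 * 1540 / (2 * 7.8000e+06 * cos(30))
v = 0.3397 m/s


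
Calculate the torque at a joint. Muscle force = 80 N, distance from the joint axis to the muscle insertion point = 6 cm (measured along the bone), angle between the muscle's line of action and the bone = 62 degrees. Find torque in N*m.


Torque = F * d * sin(theta)   (moment arm = d*sin(theta))
d = 6 cm = 0.06 m
Torque = 80 * 0.06 * sin(62)
Torque = 4.238 N*m


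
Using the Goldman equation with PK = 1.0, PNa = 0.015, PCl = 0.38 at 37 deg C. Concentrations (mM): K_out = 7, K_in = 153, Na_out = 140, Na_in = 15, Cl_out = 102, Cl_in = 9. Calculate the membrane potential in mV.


Vm = (RT/F)*ln((PK*Ko + PNa*Nao + PCl*Cli)/(PK*Ki + PNa*Nai + PCl*Clo))
Numer = 12.52, Denom = 191.985
Vm = -72.96 mV


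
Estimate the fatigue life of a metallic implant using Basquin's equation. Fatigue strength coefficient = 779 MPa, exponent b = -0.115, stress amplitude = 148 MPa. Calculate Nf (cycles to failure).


sigma_a = sigma_f' * (2Nf)^b
2Nf = (sigma_a/sigma_f')^(1/b)
2Nf = (148/779)^(1/-0.115)
2Nf = 1870522.7
Nf = 9.353e+05


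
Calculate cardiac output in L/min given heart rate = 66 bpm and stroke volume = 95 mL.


CO = HR * SV
CO = 66 * 95 / 1000
CO = 6.27 L/min


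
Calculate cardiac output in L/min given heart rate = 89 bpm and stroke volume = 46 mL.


CO = HR * SV
CO = 89 * 46 / 1000
CO = 4.094 L/min


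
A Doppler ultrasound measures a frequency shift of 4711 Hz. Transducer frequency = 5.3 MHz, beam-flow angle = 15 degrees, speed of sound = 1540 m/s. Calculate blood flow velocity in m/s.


v = fd * c / (2 * f0 * cos(theta))
v = 4711 * 1540 / (2 * 5.3000e+06 * cos(15))
v = 0.7086 m/s


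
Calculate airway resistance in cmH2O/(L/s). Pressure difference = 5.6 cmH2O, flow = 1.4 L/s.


R = dP / flow
R = 5.6 / 1.4
R = 4 cmH2O/(L/s)


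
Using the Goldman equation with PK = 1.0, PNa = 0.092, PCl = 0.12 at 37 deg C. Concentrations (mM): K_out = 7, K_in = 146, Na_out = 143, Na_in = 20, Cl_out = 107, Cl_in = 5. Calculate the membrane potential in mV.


Vm = (RT/F)*ln((PK*Ko + PNa*Nao + PCl*Cli)/(PK*Ki + PNa*Nai + PCl*Clo))
Numer = 20.756, Denom = 160.68
Vm = -54.7 mV


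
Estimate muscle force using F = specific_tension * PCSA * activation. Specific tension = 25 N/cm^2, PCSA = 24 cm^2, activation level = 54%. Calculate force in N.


F = sigma * PCSA * activation
F = 25 * 24 * 0.54
F = 324 N


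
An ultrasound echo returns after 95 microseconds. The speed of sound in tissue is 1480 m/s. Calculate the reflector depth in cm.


depth = c * t / 2
t = 95 us = 9.5000e-05 s
depth = 1480 * 9.5000e-05 / 2
depth = 0.0703 m = 7.03 cm


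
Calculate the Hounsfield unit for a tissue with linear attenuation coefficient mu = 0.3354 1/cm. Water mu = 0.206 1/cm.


HU = ((mu_tissue - mu_water) / mu_water) * 1000
HU = ((0.3354 - 0.206) / 0.206) * 1000
HU = 628.2


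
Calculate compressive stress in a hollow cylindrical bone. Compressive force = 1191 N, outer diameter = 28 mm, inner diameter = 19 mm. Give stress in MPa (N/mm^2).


A = pi*(r_o^2 - r_i^2)
r_o = 14 mm, r_i = 9.5 mm
A = 332.223 mm^2
sigma = F/A = 1191 / 332.223
sigma = 3.585 MPa


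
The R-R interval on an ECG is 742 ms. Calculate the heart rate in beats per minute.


HR = 60 / RR_interval(s)
RR = 742 ms = 0.742 s
HR = 60 / 0.742 = 80.86 bpm


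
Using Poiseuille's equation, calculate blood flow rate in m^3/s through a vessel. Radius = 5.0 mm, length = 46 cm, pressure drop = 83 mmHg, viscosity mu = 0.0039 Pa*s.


Q = pi*r^4*dP / (8*mu*L)
r = 0.005 m, L = 0.46 m
dP = 83 mmHg = 11065.726 Pa
Q = 0.001514 m^3/s


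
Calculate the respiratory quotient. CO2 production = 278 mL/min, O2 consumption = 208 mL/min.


RQ = VCO2 / VO2
RQ = 278 / 208
RQ = 1.337


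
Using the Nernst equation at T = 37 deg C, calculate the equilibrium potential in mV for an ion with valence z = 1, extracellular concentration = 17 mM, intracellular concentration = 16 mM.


E = (RT/(zF)) * ln(C_out/C_in)
T = 37 + 273.15 = 310.15 K
E = (8.314 * 310.15 / (1 * 96485)) * ln(17/16)
E = 1.62 mV


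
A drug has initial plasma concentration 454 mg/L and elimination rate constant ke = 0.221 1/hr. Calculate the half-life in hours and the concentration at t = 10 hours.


t_half = ln(2) / ke = 0.693147 / 0.221 = 3.136 hr
C(t) = C0 * exp(-ke*t) = 454 * exp(-0.221*10)
C(10) = 49.8 mg/L


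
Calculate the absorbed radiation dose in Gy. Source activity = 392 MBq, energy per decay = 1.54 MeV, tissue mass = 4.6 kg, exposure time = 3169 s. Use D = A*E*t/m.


A = 392 MBq = 3.9200e+08 Bq
E = 1.54 MeV = 2.46708e-13 J
D = A*E*t/m = 3.9200e+08*2.46708e-13*3169/4.6
D = 0.06662 Gy


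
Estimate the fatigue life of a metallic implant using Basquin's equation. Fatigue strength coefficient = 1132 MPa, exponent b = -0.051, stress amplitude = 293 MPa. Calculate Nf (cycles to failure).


sigma_a = sigma_f' * (2Nf)^b
2Nf = (sigma_a/sigma_f')^(1/b)
2Nf = (293/1132)^(1/-0.051)
2Nf = 3.2313825e+11
Nf = 1.6157e+11


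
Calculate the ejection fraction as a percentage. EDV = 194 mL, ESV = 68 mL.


SV = EDV - ESV = 194 - 68 = 126 mL
EF = SV/EDV * 100 = 126/194 * 100
EF = 64.95%


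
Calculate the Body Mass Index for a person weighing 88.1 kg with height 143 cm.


BMI = weight / height^2
height = 143 cm = 1.43 m
BMI = 88.1 / 1.43^2
BMI = 43.08 kg/m^2


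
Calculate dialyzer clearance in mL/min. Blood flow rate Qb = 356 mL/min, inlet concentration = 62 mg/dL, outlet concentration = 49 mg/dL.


K = Qb * (Cb_in - Cb_out) / Cb_in
K = 356 * (62 - 49) / 62
K = 74.65 mL/min


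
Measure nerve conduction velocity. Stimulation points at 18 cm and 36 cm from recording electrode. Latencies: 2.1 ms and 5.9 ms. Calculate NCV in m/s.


Distance = (36 - 18) / 100 = 0.18 m
dt = (5.9 - 2.1) / 1000 = 0.0038 s
NCV = dist / dt = 47.37 m/s


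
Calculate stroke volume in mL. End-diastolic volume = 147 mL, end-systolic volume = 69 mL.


SV = EDV - ESV
SV = 147 - 69
SV = 78 mL


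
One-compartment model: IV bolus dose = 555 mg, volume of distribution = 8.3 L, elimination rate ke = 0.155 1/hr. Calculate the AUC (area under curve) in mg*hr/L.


C0 = Dose/Vd = 555/8.3 = 66.8675 mg/L
AUC = C0/ke = 66.8675/0.155
AUC = 431.4 mg*hr/L


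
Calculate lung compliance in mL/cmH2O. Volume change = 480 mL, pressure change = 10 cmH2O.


C = dV / dP
C = 480 / 10
C = 48 mL/cmH2O


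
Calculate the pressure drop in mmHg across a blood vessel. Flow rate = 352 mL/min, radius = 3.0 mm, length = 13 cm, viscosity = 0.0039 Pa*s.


dP = 8*mu*L*Q / (pi*r^4)
Q = 352 mL/min = 5.86667e-06 m^3/s
dP = 93.5093 Pa = 93.5093 / 133.322 mmHg = 0.7014 mmHg


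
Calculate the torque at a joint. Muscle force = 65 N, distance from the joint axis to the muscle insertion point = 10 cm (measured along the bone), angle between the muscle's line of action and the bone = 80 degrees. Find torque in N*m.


Torque = F * d * sin(theta)   (moment arm = d*sin(theta))
d = 10 cm = 0.1 m
Torque = 65 * 0.1 * sin(80)
Torque = 6.401 N*m


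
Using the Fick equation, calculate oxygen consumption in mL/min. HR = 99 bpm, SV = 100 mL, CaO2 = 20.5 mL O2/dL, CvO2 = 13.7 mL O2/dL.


CO = HR*SV = 99*100/1000 = 9.9 L/min
a-v O2 diff = 20.5 - 13.7 = 6.8 mL/dL
VO2 = CO * (CaO2-CvO2) * 10 dL/L
VO2 = 9.9 * 6.8 * 10
VO2 = 673.2 mL/min


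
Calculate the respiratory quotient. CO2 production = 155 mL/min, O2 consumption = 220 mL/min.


RQ = VCO2 / VO2
RQ = 155 / 220
RQ = 0.7045


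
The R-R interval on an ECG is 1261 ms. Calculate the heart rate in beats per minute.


HR = 60 / RR_interval(s)
RR = 1261 ms = 1.261 s
HR = 60 / 1.261 = 47.58 bpm


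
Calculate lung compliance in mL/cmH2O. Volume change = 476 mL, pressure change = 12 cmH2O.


C = dV / dP
C = 476 / 12
C = 39.67 mL/cmH2O


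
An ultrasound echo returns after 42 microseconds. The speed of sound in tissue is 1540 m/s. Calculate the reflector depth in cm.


depth = c * t / 2
t = 42 us = 4.2000e-05 s
depth = 1540 * 4.2000e-05 / 2
depth = 0.03234 m = 3.234 cm


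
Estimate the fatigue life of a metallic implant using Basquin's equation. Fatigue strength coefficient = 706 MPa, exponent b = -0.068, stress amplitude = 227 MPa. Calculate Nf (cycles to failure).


sigma_a = sigma_f' * (2Nf)^b
2Nf = (sigma_a/sigma_f')^(1/b)
2Nf = (227/706)^(1/-0.068)
2Nf = 17650122
Nf = 8.8251e+06


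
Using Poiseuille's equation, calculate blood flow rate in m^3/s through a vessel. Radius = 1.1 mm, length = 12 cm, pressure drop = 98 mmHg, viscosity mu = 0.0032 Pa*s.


Q = pi*r^4*dP / (8*mu*L)
r = 0.0011 m, L = 0.12 m
dP = 98 mmHg = 13065.556 Pa
Q = 1.9563e-05 m^3/s


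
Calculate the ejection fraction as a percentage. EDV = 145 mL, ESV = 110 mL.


SV = EDV - ESV = 145 - 110 = 35 mL
EF = SV/EDV * 100 = 35/145 * 100
EF = 24.14%


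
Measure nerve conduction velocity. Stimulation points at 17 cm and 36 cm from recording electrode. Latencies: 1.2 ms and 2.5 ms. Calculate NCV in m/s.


Distance = (36 - 17) / 100 = 0.19 m
dt = (2.5 - 1.2) / 1000 = 0.0013 s
NCV = dist / dt = 146.2 m/s


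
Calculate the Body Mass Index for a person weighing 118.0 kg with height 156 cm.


BMI = weight / height^2
height = 156 cm = 1.56 m
BMI = 118.0 / 1.56^2
BMI = 48.49 kg/m^2


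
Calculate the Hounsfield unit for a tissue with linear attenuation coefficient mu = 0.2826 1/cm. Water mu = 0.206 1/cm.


HU = ((mu_tissue - mu_water) / mu_water) * 1000
HU = ((0.2826 - 0.206) / 0.206) * 1000
HU = 371.8


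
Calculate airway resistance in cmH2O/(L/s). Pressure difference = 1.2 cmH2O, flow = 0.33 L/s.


R = dP / flow
R = 1.2 / 0.33
R = 3.636 cmH2O/(L/s)


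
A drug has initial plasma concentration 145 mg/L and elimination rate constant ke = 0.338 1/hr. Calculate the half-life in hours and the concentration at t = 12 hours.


t_half = ln(2) / ke = 0.693147 / 0.338 = 2.051 hr
C(t) = C0 * exp(-ke*t) = 145 * exp(-0.338*12)
C(12) = 2.511 mg/L


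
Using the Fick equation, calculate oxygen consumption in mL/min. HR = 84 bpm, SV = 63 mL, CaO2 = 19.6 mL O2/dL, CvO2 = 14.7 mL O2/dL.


CO = HR*SV = 84*63/1000 = 5.292 L/min
a-v O2 diff = 19.6 - 14.7 = 4.9 mL/dL
VO2 = CO * (CaO2-CvO2) * 10 dL/L
VO2 = 5.292 * 4.9 * 10
VO2 = 259.3 mL/min


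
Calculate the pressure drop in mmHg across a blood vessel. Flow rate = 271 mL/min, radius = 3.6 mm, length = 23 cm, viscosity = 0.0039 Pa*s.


dP = 8*mu*L*Q / (pi*r^4)
Q = 271 mL/min = 4.51667e-06 m^3/s
dP = 61.4244 Pa = 61.4244 / 133.322 mmHg = 0.4607 mmHg


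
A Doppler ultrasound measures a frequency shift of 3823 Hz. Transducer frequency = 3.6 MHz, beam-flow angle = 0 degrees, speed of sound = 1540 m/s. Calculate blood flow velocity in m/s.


v = fd * c / (2 * f0 * cos(theta))
v = 3823 * 1540 / (2 * 3.6000e+06 * cos(0))
v = 0.8177 m/s


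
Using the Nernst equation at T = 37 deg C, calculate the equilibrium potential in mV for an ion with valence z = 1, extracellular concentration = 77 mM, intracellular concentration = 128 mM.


E = (RT/(zF)) * ln(C_out/C_in)
T = 37 + 273.15 = 310.15 K
E = (8.314 * 310.15 / (1 * 96485)) * ln(77/128)
E = -13.58 mV


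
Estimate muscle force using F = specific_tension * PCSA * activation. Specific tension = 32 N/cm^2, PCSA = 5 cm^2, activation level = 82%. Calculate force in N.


F = sigma * PCSA * activation
F = 32 * 5 * 0.82
F = 131.2 N


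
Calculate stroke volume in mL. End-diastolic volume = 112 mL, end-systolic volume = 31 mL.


SV = EDV - ESV
SV = 112 - 31
SV = 81 mL


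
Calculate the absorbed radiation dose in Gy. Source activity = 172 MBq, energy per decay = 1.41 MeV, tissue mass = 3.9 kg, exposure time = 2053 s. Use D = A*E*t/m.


A = 172 MBq = 1.7200e+08 Bq
E = 1.41 MeV = 2.25882e-13 J
D = A*E*t/m = 1.7200e+08*2.25882e-13*2053/3.9
D = 0.02045 Gy


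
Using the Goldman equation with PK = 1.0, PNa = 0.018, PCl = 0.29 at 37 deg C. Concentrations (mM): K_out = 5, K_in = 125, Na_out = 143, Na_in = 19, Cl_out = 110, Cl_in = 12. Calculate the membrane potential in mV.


Vm = (RT/F)*ln((PK*Ko + PNa*Nao + PCl*Cli)/(PK*Ki + PNa*Nai + PCl*Clo))
Numer = 11.054, Denom = 157.242
Vm = -70.96 mV


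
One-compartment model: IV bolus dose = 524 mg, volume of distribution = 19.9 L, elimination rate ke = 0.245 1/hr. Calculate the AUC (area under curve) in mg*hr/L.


C0 = Dose/Vd = 524/19.9 = 26.3317 mg/L
AUC = C0/ke = 26.3317/0.245
AUC = 107.5 mg*hr/L


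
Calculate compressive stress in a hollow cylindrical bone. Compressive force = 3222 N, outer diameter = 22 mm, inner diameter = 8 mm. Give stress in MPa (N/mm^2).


A = pi*(r_o^2 - r_i^2)
r_o = 11 mm, r_i = 4 mm
A = 329.867 mm^2
sigma = F/A = 3222 / 329.867
sigma = 9.768 MPa


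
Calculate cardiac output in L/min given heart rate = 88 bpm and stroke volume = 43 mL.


CO = HR * SV
CO = 88 * 43 / 1000
CO = 3.784 L/min


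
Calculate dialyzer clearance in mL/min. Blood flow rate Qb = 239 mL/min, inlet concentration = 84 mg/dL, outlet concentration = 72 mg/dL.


K = Qb * (Cb_in - Cb_out) / Cb_in
K = 239 * (84 - 72) / 84
K = 34.14 mL/min


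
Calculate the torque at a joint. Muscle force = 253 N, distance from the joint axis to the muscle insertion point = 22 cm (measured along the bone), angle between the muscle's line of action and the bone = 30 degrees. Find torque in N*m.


Torque = F * d * sin(theta)   (moment arm = d*sin(theta))
d = 22 cm = 0.22 m
Torque = 253 * 0.22 * sin(30)
Torque = 27.83 N*m


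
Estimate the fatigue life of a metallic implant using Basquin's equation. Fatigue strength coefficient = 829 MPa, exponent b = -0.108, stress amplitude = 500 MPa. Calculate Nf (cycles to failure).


sigma_a = sigma_f' * (2Nf)^b
2Nf = (sigma_a/sigma_f')^(1/b)
2Nf = (500/829)^(1/-0.108)
2Nf = 107.9419
Nf = 53.97


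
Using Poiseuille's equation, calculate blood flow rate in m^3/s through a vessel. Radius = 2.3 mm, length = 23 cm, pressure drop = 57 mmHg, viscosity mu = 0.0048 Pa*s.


Q = pi*r^4*dP / (8*mu*L)
r = 0.0023 m, L = 0.23 m
dP = 57 mmHg = 7599.354 Pa
Q = 7.5645e-05 m^3/s


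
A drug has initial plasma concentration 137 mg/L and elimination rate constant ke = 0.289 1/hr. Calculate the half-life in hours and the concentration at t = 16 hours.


t_half = ln(2) / ke = 0.693147 / 0.289 = 2.398 hr
C(t) = C0 * exp(-ke*t) = 137 * exp(-0.289*16)
C(16) = 1.344 mg/L


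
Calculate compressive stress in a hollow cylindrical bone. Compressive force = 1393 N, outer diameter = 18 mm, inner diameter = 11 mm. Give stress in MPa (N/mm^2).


A = pi*(r_o^2 - r_i^2)
r_o = 9 mm, r_i = 5.5 mm
A = 159.436 mm^2
sigma = F/A = 1393 / 159.436
sigma = 8.737 MPa


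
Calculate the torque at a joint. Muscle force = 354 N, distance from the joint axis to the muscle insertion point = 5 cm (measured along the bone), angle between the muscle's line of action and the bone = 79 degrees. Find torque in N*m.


Torque = F * d * sin(theta)   (moment arm = d*sin(theta))
d = 5 cm = 0.05 m
Torque = 354 * 0.05 * sin(79)
Torque = 17.37 N*m


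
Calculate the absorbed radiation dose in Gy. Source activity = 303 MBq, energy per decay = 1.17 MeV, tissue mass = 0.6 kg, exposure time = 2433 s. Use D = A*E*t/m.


A = 303 MBq = 3.0300e+08 Bq
E = 1.17 MeV = 1.87434e-13 J
D = A*E*t/m = 3.0300e+08*1.87434e-13*2433/0.6
D = 0.2303 Gy


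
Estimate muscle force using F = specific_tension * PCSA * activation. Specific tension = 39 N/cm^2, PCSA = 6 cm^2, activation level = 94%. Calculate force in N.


F = sigma * PCSA * activation
F = 39 * 6 * 0.94
F = 220 N


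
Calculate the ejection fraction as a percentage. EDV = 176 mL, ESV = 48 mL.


SV = EDV - ESV = 176 - 48 = 128 mL
EF = SV/EDV * 100 = 128/176 * 100
EF = 72.73%


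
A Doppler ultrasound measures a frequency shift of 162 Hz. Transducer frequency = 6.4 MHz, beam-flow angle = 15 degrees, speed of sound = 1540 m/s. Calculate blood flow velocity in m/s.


v = fd * c / (2 * f0 * cos(theta))
v = 162 * 1540 / (2 * 6.4000e+06 * cos(15))
v = 0.02018 m/s


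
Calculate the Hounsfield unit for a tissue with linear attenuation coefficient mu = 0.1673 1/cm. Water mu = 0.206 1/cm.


HU = ((mu_tissue - mu_water) / mu_water) * 1000
HU = ((0.1673 - 0.206) / 0.206) * 1000
HU = -187.9


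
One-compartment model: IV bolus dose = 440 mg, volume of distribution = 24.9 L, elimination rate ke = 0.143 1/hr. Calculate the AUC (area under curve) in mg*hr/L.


C0 = Dose/Vd = 440/24.9 = 17.6707 mg/L
AUC = C0/ke = 17.6707/0.143
AUC = 123.6 mg*hr/L


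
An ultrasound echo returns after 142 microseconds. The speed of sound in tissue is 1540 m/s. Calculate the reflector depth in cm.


depth = c * t / 2
t = 142 us = 1.4200e-04 s
depth = 1540 * 1.4200e-04 / 2
depth = 0.10934 m = 10.934 cm


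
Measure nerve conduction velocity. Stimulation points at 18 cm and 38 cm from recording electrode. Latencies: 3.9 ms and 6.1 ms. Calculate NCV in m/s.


Distance = (38 - 18) / 100 = 0.2 m
dt = (6.1 - 3.9) / 1000 = 0.0022 s
NCV = dist / dt = 90.91 m/s


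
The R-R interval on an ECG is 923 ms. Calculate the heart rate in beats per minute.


HR = 60 / RR_interval(s)
RR = 923 ms = 0.923 s
HR = 60 / 0.923 = 65.01 bpm


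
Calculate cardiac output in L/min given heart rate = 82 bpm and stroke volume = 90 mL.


CO = HR * SV
CO = 82 * 90 / 1000
CO = 7.38 L/min


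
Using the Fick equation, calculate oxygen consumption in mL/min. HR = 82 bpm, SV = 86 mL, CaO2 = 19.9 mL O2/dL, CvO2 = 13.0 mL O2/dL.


CO = HR*SV = 82*86/1000 = 7.052 L/min
a-v O2 diff = 19.9 - 13.0 = 6.9 mL/dL
VO2 = CO * (CaO2-CvO2) * 10 dL/L
VO2 = 7.052 * 6.9 * 10
VO2 = 486.6 mL/min


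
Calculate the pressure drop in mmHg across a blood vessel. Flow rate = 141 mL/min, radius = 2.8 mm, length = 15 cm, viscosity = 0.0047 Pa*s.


dP = 8*mu*L*Q / (pi*r^4)
Q = 141 mL/min = 2.35e-06 m^3/s
dP = 68.6381 Pa = 68.6381 / 133.322 mmHg = 0.5148 mmHg


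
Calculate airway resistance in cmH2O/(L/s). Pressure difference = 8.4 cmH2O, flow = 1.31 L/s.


R = dP / flow
R = 8.4 / 1.31
R = 6.412 cmH2O/(L/s)


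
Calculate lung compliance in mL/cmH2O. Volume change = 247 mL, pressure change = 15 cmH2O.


C = dV / dP
C = 247 / 15
C = 16.47 mL/cmH2O


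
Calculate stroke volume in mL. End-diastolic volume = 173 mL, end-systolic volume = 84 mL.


SV = EDV - ESV
SV = 173 - 84
SV = 89 mL


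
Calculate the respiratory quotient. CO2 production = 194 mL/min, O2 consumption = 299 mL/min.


RQ = VCO2 / VO2
RQ = 194 / 299
RQ = 0.6488


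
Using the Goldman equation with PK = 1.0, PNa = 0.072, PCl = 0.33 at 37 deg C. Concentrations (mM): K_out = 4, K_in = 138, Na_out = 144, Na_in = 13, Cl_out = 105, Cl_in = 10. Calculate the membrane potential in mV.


Vm = (RT/F)*ln((PK*Ko + PNa*Nao + PCl*Cli)/(PK*Ki + PNa*Nai + PCl*Clo))
Numer = 17.668, Denom = 173.586
Vm = -61.07 mV


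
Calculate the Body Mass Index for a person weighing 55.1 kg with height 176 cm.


BMI = weight / height^2
height = 176 cm = 1.76 m
BMI = 55.1 / 1.76^2
BMI = 17.79 kg/m^2


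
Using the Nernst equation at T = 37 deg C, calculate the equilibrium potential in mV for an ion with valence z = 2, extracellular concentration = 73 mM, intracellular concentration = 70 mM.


E = (RT/(zF)) * ln(C_out/C_in)
T = 37 + 273.15 = 310.15 K
E = (8.314 * 310.15 / (2 * 96485)) * ln(73/70)
E = 0.5608 mV


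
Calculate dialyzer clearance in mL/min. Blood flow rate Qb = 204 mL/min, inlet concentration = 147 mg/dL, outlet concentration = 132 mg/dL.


K = Qb * (Cb_in - Cb_out) / Cb_in
K = 204 * (147 - 132) / 147
K = 20.82 mL/min


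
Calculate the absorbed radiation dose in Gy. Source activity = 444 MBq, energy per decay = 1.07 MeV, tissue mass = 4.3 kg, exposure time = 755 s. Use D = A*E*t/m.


A = 444 MBq = 4.4400e+08 Bq
E = 1.07 MeV = 1.71414e-13 J
D = A*E*t/m = 4.4400e+08*1.71414e-13*755/4.3
D = 0.01336 Gy


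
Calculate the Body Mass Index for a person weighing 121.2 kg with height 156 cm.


BMI = weight / height^2
height = 156 cm = 1.56 m
BMI = 121.2 / 1.56^2
BMI = 49.8 kg/m^2


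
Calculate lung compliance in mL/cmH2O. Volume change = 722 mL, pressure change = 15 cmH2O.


C = dV / dP
C = 722 / 15
C = 48.13 mL/cmH2O


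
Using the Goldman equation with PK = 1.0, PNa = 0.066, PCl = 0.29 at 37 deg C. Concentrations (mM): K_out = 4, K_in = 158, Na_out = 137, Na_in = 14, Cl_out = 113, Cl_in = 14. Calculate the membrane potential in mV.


Vm = (RT/F)*ln((PK*Ko + PNa*Nao + PCl*Cli)/(PK*Ki + PNa*Nai + PCl*Clo))
Numer = 17.102, Denom = 191.694
Vm = -64.59 mV


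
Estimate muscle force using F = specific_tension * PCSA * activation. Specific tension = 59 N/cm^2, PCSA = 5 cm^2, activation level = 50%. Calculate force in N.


F = sigma * PCSA * activation
F = 59 * 5 * 0.5
F = 147.5 N


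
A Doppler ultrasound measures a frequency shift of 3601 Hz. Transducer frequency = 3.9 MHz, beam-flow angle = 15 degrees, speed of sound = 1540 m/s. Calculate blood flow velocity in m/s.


v = fd * c / (2 * f0 * cos(theta))
v = 3601 * 1540 / (2 * 3.9000e+06 * cos(15))
v = 0.736 m/s


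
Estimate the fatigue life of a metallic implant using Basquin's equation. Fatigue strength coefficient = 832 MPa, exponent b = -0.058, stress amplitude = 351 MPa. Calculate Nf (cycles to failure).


sigma_a = sigma_f' * (2Nf)^b
2Nf = (sigma_a/sigma_f')^(1/b)
2Nf = (351/832)^(1/-0.058)
2Nf = 2899669.1
Nf = 1.4498e+06


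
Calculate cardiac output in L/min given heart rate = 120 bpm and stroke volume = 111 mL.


CO = HR * SV
CO = 120 * 111 / 1000
CO = 13.32 L/min


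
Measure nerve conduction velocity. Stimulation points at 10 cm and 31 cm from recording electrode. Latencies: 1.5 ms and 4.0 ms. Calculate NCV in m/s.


Distance = (31 - 10) / 100 = 0.21 m
dt = (4.0 - 1.5) / 1000 = 0.0025 s
NCV = dist / dt = 84 m/s


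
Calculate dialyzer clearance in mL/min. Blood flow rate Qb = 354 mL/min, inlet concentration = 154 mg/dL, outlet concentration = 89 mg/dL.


K = Qb * (Cb_in - Cb_out) / Cb_in
K = 354 * (154 - 89) / 154
K = 149.4 mL/min


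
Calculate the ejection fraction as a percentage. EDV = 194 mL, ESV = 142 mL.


SV = EDV - ESV = 194 - 142 = 52 mL
EF = SV/EDV * 100 = 52/194 * 100
EF = 26.8%


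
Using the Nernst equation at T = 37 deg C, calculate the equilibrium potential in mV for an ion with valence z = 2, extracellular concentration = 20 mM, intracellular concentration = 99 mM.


E = (RT/(zF)) * ln(C_out/C_in)
T = 37 + 273.15 = 310.15 K
E = (8.314 * 310.15 / (2 * 96485)) * ln(20/99)
E = -21.37 mV


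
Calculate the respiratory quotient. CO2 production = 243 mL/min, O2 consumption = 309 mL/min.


RQ = VCO2 / VO2
RQ = 243 / 309
RQ = 0.7864


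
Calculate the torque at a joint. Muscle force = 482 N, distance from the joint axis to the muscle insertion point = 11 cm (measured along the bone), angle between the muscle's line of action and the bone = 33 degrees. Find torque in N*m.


Torque = F * d * sin(theta)   (moment arm = d*sin(theta))
d = 11 cm = 0.11 m
Torque = 482 * 0.11 * sin(33)
Torque = 28.88 N*m


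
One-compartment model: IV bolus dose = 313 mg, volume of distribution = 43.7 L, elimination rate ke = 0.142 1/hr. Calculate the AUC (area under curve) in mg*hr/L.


C0 = Dose/Vd = 313/43.7 = 7.16247 mg/L
AUC = C0/ke = 7.16247/0.142
AUC = 50.44 mg*hr/L


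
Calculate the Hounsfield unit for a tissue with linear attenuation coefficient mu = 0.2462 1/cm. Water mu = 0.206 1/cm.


HU = ((mu_tissue - mu_water) / mu_water) * 1000
HU = ((0.2462 - 0.206) / 0.206) * 1000
HU = 195.1


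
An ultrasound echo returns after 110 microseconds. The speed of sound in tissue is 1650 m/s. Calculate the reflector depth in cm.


depth = c * t / 2
t = 110 us = 1.1000e-04 s
depth = 1650 * 1.1000e-04 / 2
depth = 0.09075 m = 9.075 cm
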